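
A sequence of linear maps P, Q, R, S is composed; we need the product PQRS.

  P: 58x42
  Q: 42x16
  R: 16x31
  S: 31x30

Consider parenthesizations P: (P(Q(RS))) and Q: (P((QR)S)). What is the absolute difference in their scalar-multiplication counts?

24852

Order P = (P(Q(RS))): (RS): 16×31 by 31×30 → 16×30, cost 16·31·30 = 14880; (Q(RS)): 42×16 by 16×30 → 42×30, cost 42·16·30 = 20160; cumulative 35040; (P(Q(RS))): 58×42 by 42×30 → 58×30, cost 58·42·30 = 73080; cumulative 108120. Total 108120.
Order Q = (P((QR)S)): (QR): 42×16 by 16×31 → 42×31, cost 42·16·31 = 20832; ((QR)S): 42×31 by 31×30 → 42×30, cost 42·31·30 = 39060; cumulative 59892; (P((QR)S)): 58×42 by 42×30 → 58×30, cost 58·42·30 = 73080; cumulative 132972. Total 132972.
Difference: |108120 − 132972| = 24852.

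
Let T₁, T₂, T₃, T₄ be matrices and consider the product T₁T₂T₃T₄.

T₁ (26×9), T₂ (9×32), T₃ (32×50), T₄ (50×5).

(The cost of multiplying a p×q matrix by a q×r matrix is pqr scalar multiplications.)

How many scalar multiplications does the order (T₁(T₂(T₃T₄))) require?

(T₃T₄): 32×50 by 50×5 → 32×5, cost 32·50·5 = 8000
(T₂(T₃T₄)): 9×32 by 32×5 → 9×5, cost 9·32·5 = 1440; cumulative 9440
(T₁(T₂(T₃T₄))): 26×9 by 9×5 → 26×5, cost 26·9·5 = 1170; cumulative 10610
Total: 10610 scalar multiplications.

10610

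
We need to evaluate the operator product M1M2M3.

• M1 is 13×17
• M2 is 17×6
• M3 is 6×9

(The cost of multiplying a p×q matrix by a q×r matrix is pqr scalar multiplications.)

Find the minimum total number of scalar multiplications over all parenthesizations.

2028

Order (M1(M2M3)): (M2M3): 17×6 by 6×9 → 17×9, cost 17·6·9 = 918; (M1(M2M3)): 13×17 by 17×9 → 13×9, cost 13·17·9 = 1989; cumulative 2907. Total 2907.
Order ((M1M2)M3): (M1M2): 13×17 by 17×6 → 13×6, cost 13·17·6 = 1326; ((M1M2)M3): 13×6 by 6×9 → 13×9, cost 13·6·9 = 702; cumulative 2028. Total 2028.
Minimum: 2028.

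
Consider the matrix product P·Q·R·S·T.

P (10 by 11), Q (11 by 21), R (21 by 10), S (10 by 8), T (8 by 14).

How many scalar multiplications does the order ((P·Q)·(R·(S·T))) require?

(P·Q): 10×11 by 11×21 → 10×21, cost 10·11·21 = 2310
(S·T): 10×8 by 8×14 → 10×14, cost 10·8·14 = 1120
(R·(S·T)): 21×10 by 10×14 → 21×14, cost 21·10·14 = 2940; cumulative 4060
((P·Q)·(R·(S·T))): 10×21 by 21×14 → 10×14, cost 10·21·14 = 2940; cumulative 9310
Total: 9310 scalar multiplications.

9310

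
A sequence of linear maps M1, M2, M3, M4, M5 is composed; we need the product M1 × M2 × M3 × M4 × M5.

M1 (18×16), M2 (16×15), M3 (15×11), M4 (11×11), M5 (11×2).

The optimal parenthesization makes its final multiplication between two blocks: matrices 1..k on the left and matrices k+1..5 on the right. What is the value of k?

Adjacent pairs: M1M2 = 18·16·15 = 4320; M2M3 = 16·15·11 = 2640; M3M4 = 15·11·11 = 1815; M4M5 = 11·11·2 = 242.
Length 3: M1..M3: k=1: 0+2640+18·16·11=5808; k=2: 4320+0+18·15·11=7290 → min 5808 | M2..M4: k=2: 0+1815+16·15·11=4455; k=3: 2640+0+16·11·11=4576 → min 4455 | M3..M5: k=3: 0+242+15·11·2=572; k=4: 1815+0+15·11·2=2145 → min 572.
Length 4: M1..M4: k=1: 0+4455+18·16·11=7623; k=2: 4320+1815+18·15·11=9105; k=3: 5808+0+18·11·11=7986 → min 7623 | M2..M5: k=2: 0+572+16·15·2=1052; k=3: 2640+242+16·11·2=3234; k=4: 4455+0+16·11·2=4807 → min 1052.
Top-level splits: k=1: (M1..M1)·(M2..M5) → 0+1052+18·16·2 = 1628; k=2: (M1..M2)·(M3..M5) → 4320+572+18·15·2 = 5432; k=3: (M1..M3)·(M4..M5) → 5808+242+18·11·2 = 6446; k=4: (M1..M4)·(M5..M5) → 7623+0+18·11·2 = 8019.
Best split is after M1, i.e. k = 1.

1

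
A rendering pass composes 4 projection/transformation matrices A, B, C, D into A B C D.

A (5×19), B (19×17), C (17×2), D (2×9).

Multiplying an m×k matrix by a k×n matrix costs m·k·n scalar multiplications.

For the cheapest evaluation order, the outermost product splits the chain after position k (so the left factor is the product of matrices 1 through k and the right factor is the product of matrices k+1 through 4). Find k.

Adjacent pairs: AB = 5·19·17 = 1615; BC = 19·17·2 = 646; CD = 17·2·9 = 306.
Length 3: A..C: k=1: 0+646+5·19·2=836; k=2: 1615+0+5·17·2=1785 → min 836 | B..D: k=2: 0+306+19·17·9=3213; k=3: 646+0+19·2·9=988 → min 988.
Top-level splits: k=1: (A..A)·(B..D) → 0+988+5·19·9 = 1843; k=2: (A..B)·(C..D) → 1615+306+5·17·9 = 2686; k=3: (A..C)·(D..D) → 836+0+5·2·9 = 926.
Best split is after C, i.e. k = 3.

3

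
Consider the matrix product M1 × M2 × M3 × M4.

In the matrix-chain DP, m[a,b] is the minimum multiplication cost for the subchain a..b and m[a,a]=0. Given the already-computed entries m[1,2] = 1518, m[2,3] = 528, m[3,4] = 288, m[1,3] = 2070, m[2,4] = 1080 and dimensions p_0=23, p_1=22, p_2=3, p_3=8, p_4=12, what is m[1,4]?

m[1,4] = min over k∈[1,3] of m[1,k]+m[k+1,4]+p_{0}·p_k·p_{4}.
k=1: 0 + 1080 + 23·22·12 = 7152; k=2: 1518 + 288 + 23·3·12 = 2634; k=3: 2070 + 0 + 23·8·12 = 4278.
Minimum: 2634 at k=2.

2634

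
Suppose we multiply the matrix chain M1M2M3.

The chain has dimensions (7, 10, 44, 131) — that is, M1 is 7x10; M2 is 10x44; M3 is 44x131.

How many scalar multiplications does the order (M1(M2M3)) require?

66810

(M2M3): 10×44 by 44×131 → 10×131, cost 10·44·131 = 57640
(M1(M2M3)): 7×10 by 10×131 → 7×131, cost 7·10·131 = 9170; cumulative 66810
Total: 66810 scalar multiplications.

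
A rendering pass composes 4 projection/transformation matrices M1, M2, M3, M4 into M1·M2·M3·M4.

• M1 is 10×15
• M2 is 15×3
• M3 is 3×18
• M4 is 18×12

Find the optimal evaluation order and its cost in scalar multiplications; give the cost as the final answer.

1458

Adjacent pairs: M1M2 = 10·15·3 = 450; M2M3 = 15·3·18 = 810; M3M4 = 3·18·12 = 648.
Length 3: M1..M3: k=1: 0+810+10·15·18=3510; k=2: 450+0+10·3·18=990 → min 990 | M2..M4: k=2: 0+648+15·3·12=1188; k=3: 810+0+15·18·12=4050 → min 1188.
Length 4: M1..M4: k=1: 0+1188+10·15·12=2988; k=2: 450+648+10·3·12=1458; k=3: 990+0+10·18·12=3150 → min 1458.
Optimal parenthesization: ((M1·M2)·(M3·M4)) with cost 1458.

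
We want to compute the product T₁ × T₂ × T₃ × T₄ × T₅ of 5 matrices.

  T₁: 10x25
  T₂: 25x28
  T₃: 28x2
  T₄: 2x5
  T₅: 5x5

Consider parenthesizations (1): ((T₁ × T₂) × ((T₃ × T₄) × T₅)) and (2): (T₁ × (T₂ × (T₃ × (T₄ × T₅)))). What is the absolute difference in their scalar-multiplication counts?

4300

Order (1) = ((T₁ × T₂) × ((T₃ × T₄) × T₅)): (T₁ × T₂): 10×25 by 25×28 → 10×28, cost 10·25·28 = 7000; (T₃ × T₄): 28×2 by 2×5 → 28×5, cost 28·2·5 = 280; ((T₃ × T₄) × T₅): 28×5 by 5×5 → 28×5, cost 28·5·5 = 700; cumulative 980; ((T₁ × T₂) × ((T₃ × T₄) × T₅)): 10×28 by 28×5 → 10×5, cost 10·28·5 = 1400; cumulative 9380. Total 9380.
Order (2) = (T₁ × (T₂ × (T₃ × (T₄ × T₅)))): (T₄ × T₅): 2×5 by 5×5 → 2×5, cost 2·5·5 = 50; (T₃ × (T₄ × T₅)): 28×2 by 2×5 → 28×5, cost 28·2·5 = 280; cumulative 330; (T₂ × (T₃ × (T₄ × T₅))): 25×28 by 28×5 → 25×5, cost 25·28·5 = 3500; cumulative 3830; (T₁ × (T₂ × (T₃ × (T₄ × T₅)))): 10×25 by 25×5 → 10×5, cost 10·25·5 = 1250; cumulative 5080. Total 5080.
Difference: |9380 − 5080| = 4300.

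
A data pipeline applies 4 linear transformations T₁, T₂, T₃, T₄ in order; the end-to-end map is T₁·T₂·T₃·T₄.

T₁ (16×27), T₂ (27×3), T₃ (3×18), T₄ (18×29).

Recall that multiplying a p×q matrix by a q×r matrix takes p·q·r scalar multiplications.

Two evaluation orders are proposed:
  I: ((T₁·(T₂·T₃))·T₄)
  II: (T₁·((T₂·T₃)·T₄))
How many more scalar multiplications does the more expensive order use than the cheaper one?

Order I = ((T₁·(T₂·T₃))·T₄): (T₂·T₃): 27×3 by 3×18 → 27×18, cost 27·3·18 = 1458; (T₁·(T₂·T₃)): 16×27 by 27×18 → 16×18, cost 16·27·18 = 7776; cumulative 9234; ((T₁·(T₂·T₃))·T₄): 16×18 by 18×29 → 16×29, cost 16·18·29 = 8352; cumulative 17586. Total 17586.
Order II = (T₁·((T₂·T₃)·T₄)): (T₂·T₃): 27×3 by 3×18 → 27×18, cost 27·3·18 = 1458; ((T₂·T₃)·T₄): 27×18 by 18×29 → 27×29, cost 27·18·29 = 14094; cumulative 15552; (T₁·((T₂·T₃)·T₄)): 16×27 by 27×29 → 16×29, cost 16·27·29 = 12528; cumulative 28080. Total 28080.
Difference: |17586 − 28080| = 10494.

10494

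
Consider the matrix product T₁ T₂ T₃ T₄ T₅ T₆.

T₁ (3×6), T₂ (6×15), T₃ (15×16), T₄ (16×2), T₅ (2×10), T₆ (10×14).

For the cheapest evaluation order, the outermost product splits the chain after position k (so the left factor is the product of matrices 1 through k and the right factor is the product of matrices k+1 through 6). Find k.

Adjacent pairs: T₁T₂ = 3·6·15 = 270; T₂T₃ = 6·15·16 = 1440; T₃T₄ = 15·16·2 = 480; T₄T₅ = 16·2·10 = 320; T₅T₆ = 2·10·14 = 280.
Length 3: T₁..T₃: k=1: 0+1440+3·6·16=1728; k=2: 270+0+3·15·16=990 → min 990 | T₂..T₄: k=2: 0+480+6·15·2=660; k=3: 1440+0+6·16·2=1632 → min 660 | T₃..T₅: k=3: 0+320+15·16·10=2720; k=4: 480+0+15·2·10=780 → min 780 | T₄..T₆: k=4: 0+280+16·2·14=728; k=5: 320+0+16·10·14=2560 → min 728.
Length 4: T₁..T₄: k=1: 0+660+3·6·2=696; k=2: 270+480+3·15·2=840; k=3: 990+0+3·16·2=1086 → min 696 | T₂..T₅: k=2: 0+780+6·15·10=1680; k=3: 1440+320+6·16·10=2720; k=4: 660+0+6·2·10=780 → min 780 | T₃..T₆: k=3: 0+728+15·16·14=4088; k=4: 480+280+15·2·14=1180; k=5: 780+0+15·10·14=2880 → min 1180.
Length 5: T₁..T₅: k=1: 0+780+3·6·10=960; k=2: 270+780+3·15·10=1500; k=3: 990+320+3·16·10=1790; k=4: 696+0+3·2·10=756 → min 756 | T₂..T₆: k=2: 0+1180+6·15·14=2440; k=3: 1440+728+6·16·14=3512; k=4: 660+280+6·2·14=1108; k=5: 780+0+6·10·14=1620 → min 1108.
Top-level splits: k=1: (T₁..T₁)·(T₂..T₆) → 0+1108+3·6·14 = 1360; k=2: (T₁..T₂)·(T₃..T₆) → 270+1180+3·15·14 = 2080; k=3: (T₁..T₃)·(T₄..T₆) → 990+728+3·16·14 = 2390; k=4: (T₁..T₄)·(T₅..T₆) → 696+280+3·2·14 = 1060; k=5: (T₁..T₅)·(T₆..T₆) → 756+0+3·10·14 = 1176.
Best split is after T₄, i.e. k = 4.

4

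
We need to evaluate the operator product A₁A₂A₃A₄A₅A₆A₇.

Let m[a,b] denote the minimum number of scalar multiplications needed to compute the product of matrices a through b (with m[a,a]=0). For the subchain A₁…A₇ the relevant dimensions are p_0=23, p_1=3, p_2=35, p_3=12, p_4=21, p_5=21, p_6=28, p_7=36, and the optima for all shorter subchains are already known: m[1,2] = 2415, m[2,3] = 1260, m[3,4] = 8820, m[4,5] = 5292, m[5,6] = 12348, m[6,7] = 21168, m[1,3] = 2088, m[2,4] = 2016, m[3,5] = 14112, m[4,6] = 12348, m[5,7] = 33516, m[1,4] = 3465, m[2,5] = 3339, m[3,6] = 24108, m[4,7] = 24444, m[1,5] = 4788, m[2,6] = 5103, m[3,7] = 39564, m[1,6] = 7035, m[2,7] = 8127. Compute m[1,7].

10611

m[1,7] = min over k∈[1,6] of m[1,k]+m[k+1,7]+p_{0}·p_k·p_{7}.
k=1: 0 + 8127 + 23·3·36 = 10611; k=2: 2415 + 39564 + 23·35·36 = 70959; k=3: 2088 + 24444 + 23·12·36 = 36468; k=4: 3465 + 33516 + 23·21·36 = 54369; k=5: 4788 + 21168 + 23·21·36 = 43344; k=6: 7035 + 0 + 23·28·36 = 30219.
Minimum: 10611 at k=1.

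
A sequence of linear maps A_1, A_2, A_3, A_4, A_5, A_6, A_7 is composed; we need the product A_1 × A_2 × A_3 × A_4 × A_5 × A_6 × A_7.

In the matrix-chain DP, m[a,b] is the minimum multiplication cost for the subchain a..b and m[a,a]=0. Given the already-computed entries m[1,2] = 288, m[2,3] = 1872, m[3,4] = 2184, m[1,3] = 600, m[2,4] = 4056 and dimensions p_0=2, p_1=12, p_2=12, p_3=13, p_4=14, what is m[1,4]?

964

m[1,4] = min over k∈[1,3] of m[1,k]+m[k+1,4]+p_{0}·p_k·p_{4}.
k=1: 0 + 4056 + 2·12·14 = 4392; k=2: 288 + 2184 + 2·12·14 = 2808; k=3: 600 + 0 + 2·13·14 = 964.
Minimum: 964 at k=3.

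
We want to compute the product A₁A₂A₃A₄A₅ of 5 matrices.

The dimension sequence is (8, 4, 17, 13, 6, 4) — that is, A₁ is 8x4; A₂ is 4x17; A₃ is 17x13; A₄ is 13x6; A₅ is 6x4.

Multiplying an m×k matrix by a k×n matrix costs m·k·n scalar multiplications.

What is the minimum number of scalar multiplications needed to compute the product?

Adjacent pairs: A₁A₂ = 8·4·17 = 544; A₂A₃ = 4·17·13 = 884; A₃A₄ = 17·13·6 = 1326; A₄A₅ = 13·6·4 = 312.
Length 3: A₁..A₃: k=1: 0+884+8·4·13=1300; k=2: 544+0+8·17·13=2312 → min 1300 | A₂..A₄: k=2: 0+1326+4·17·6=1734; k=3: 884+0+4·13·6=1196 → min 1196 | A₃..A₅: k=3: 0+312+17·13·4=1196; k=4: 1326+0+17·6·4=1734 → min 1196.
Length 4: A₁..A₄: k=1: 0+1196+8·4·6=1388; k=2: 544+1326+8·17·6=2686; k=3: 1300+0+8·13·6=1924 → min 1388 | A₂..A₅: k=2: 0+1196+4·17·4=1468; k=3: 884+312+4·13·4=1404; k=4: 1196+0+4·6·4=1292 → min 1292.
Length 5: A₁..A₅: k=1: 0+1292+8·4·4=1420; k=2: 544+1196+8·17·4=2284; k=3: 1300+312+8·13·4=2028; k=4: 1388+0+8·6·4=1580 → min 1420.
Optimal order: (A₁(((A₂A₃)A₄)A₅)) with cost 1420.

1420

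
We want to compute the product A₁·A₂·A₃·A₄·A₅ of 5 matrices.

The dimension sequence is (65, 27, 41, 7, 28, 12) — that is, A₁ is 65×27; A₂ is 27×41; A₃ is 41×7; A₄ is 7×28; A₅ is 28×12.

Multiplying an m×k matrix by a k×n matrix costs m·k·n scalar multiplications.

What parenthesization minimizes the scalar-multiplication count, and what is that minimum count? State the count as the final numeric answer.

27846

Adjacent pairs: A₁A₂ = 65·27·41 = 71955; A₂A₃ = 27·41·7 = 7749; A₃A₄ = 41·7·28 = 8036; A₄A₅ = 7·28·12 = 2352.
Length 3: A₁..A₃: k=1: 0+7749+65·27·7=20034; k=2: 71955+0+65·41·7=90610 → min 20034 | A₂..A₄: k=2: 0+8036+27·41·28=39032; k=3: 7749+0+27·7·28=13041 → min 13041 | A₃..A₅: k=3: 0+2352+41·7·12=5796; k=4: 8036+0+41·28·12=21812 → min 5796.
Length 4: A₁..A₄: k=1: 0+13041+65·27·28=62181; k=2: 71955+8036+65·41·28=154611; k=3: 20034+0+65·7·28=32774 → min 32774 | A₂..A₅: k=2: 0+5796+27·41·12=19080; k=3: 7749+2352+27·7·12=12369; k=4: 13041+0+27·28·12=22113 → min 12369.
Length 5: A₁..A₅: k=1: 0+12369+65·27·12=33429; k=2: 71955+5796+65·41·12=109731; k=3: 20034+2352+65·7·12=27846; k=4: 32774+0+65·28·12=54614 → min 27846.
Optimal parenthesization: ((A₁·(A₂·A₃))·(A₄·A₅)) with cost 27846.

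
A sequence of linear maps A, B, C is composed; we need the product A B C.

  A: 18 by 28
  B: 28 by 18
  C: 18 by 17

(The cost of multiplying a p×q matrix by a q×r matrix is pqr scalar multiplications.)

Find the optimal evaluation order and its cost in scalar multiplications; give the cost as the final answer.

(A (B C)): cost 17136.
((A B) C): cost 14580.
Optimal: ((A B) C) with cost 14580.

14580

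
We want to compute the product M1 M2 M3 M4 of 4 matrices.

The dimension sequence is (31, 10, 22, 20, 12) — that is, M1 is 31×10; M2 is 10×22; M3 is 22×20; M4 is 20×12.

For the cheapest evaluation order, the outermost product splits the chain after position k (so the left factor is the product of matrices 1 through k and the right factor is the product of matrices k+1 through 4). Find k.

Adjacent pairs: M1M2 = 31·10·22 = 6820; M2M3 = 10·22·20 = 4400; M3M4 = 22·20·12 = 5280.
Length 3: M1..M3: k=1: 0+4400+31·10·20=10600; k=2: 6820+0+31·22·20=20460 → min 10600 | M2..M4: k=2: 0+5280+10·22·12=7920; k=3: 4400+0+10·20·12=6800 → min 6800.
Top-level splits: k=1: (M1..M1)·(M2..M4) → 0+6800+31·10·12 = 10520; k=2: (M1..M2)·(M3..M4) → 6820+5280+31·22·12 = 20284; k=3: (M1..M3)·(M4..M4) → 10600+0+31·20·12 = 18040.
Best split is after M1, i.e. k = 1.

1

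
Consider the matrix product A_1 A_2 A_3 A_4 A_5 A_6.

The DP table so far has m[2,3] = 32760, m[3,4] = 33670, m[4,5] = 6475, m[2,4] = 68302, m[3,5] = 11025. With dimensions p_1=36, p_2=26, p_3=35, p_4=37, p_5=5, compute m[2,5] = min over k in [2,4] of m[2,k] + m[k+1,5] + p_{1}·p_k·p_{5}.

m[2,5] = min over k∈[2,4] of m[2,k]+m[k+1,5]+p_{1}·p_k·p_{5}.
k=2: 0 + 11025 + 36·26·5 = 15705; k=3: 32760 + 6475 + 36·35·5 = 45535; k=4: 68302 + 0 + 36·37·5 = 74962.
Minimum: 15705 at k=2.

15705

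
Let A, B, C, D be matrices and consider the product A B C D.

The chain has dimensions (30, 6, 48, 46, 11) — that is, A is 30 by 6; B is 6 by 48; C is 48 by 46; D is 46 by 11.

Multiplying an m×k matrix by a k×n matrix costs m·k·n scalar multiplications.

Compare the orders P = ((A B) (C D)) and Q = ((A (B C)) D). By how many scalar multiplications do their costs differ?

12060

Order P = ((A B) (C D)): (A B): 30×6 by 6×48 → 30×48, cost 30·6·48 = 8640; (C D): 48×46 by 46×11 → 48×11, cost 48·46·11 = 24288; ((A B) (C D)): 30×48 by 48×11 → 30×11, cost 30·48·11 = 15840; cumulative 48768. Total 48768.
Order Q = ((A (B C)) D): (B C): 6×48 by 48×46 → 6×46, cost 6·48·46 = 13248; (A (B C)): 30×6 by 6×46 → 30×46, cost 30·6·46 = 8280; cumulative 21528; ((A (B C)) D): 30×46 by 46×11 → 30×11, cost 30·46·11 = 15180; cumulative 36708. Total 36708.
Difference: |48768 − 36708| = 12060.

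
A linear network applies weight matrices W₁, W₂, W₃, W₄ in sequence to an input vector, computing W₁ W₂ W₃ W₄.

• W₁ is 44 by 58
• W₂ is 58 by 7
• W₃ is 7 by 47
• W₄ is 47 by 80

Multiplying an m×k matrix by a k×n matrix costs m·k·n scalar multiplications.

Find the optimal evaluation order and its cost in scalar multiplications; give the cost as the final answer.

68824

Adjacent pairs: W₁W₂ = 44·58·7 = 17864; W₂W₃ = 58·7·47 = 19082; W₃W₄ = 7·47·80 = 26320.
Length 3: W₁..W₃: k=1: 0+19082+44·58·47=139026; k=2: 17864+0+44·7·47=32340 → min 32340 | W₂..W₄: k=2: 0+26320+58·7·80=58800; k=3: 19082+0+58·47·80=237162 → min 58800.
Length 4: W₁..W₄: k=1: 0+58800+44·58·80=262960; k=2: 17864+26320+44·7·80=68824; k=3: 32340+0+44·47·80=197780 → min 68824.
Optimal parenthesization: ((W₁ W₂) (W₃ W₄)) with cost 68824.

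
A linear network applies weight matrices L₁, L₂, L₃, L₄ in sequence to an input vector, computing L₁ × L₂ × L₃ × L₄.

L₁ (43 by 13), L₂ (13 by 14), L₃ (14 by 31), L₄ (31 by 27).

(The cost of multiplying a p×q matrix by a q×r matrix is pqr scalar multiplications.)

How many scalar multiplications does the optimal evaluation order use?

31616

Adjacent pairs: L₁L₂ = 43·13·14 = 7826; L₂L₃ = 13·14·31 = 5642; L₃L₄ = 14·31·27 = 11718.
Length 3: L₁..L₃: k=1: 0+5642+43·13·31=22971; k=2: 7826+0+43·14·31=26488 → min 22971 | L₂..L₄: k=2: 0+11718+13·14·27=16632; k=3: 5642+0+13·31·27=16523 → min 16523.
Length 4: L₁..L₄: k=1: 0+16523+43·13·27=31616; k=2: 7826+11718+43·14·27=35798; k=3: 22971+0+43·31·27=58962 → min 31616.
Optimal order: (L₁ × ((L₂ × L₃) × L₄)) with cost 31616.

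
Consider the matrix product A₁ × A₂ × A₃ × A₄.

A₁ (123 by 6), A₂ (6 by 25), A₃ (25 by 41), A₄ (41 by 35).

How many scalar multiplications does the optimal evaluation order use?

Adjacent pairs: A₁A₂ = 123·6·25 = 18450; A₂A₃ = 6·25·41 = 6150; A₃A₄ = 25·41·35 = 35875.
Length 3: A₁..A₃: k=1: 0+6150+123·6·41=36408; k=2: 18450+0+123·25·41=144525 → min 36408 | A₂..A₄: k=2: 0+35875+6·25·35=41125; k=3: 6150+0+6·41·35=14760 → min 14760.
Length 4: A₁..A₄: k=1: 0+14760+123·6·35=40590; k=2: 18450+35875+123·25·35=161950; k=3: 36408+0+123·41·35=212913 → min 40590.
Optimal order: (A₁ × ((A₂ × A₃) × A₄)) with cost 40590.

40590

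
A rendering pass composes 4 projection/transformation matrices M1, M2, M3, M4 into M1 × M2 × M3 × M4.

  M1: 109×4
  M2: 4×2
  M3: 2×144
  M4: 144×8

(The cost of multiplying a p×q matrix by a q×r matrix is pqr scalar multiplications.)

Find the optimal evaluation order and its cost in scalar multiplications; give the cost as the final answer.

4920

Adjacent pairs: M1M2 = 109·4·2 = 872; M2M3 = 4·2·144 = 1152; M3M4 = 2·144·8 = 2304.
Length 3: M1..M3: k=1: 0+1152+109·4·144=63936; k=2: 872+0+109·2·144=32264 → min 32264 | M2..M4: k=2: 0+2304+4·2·8=2368; k=3: 1152+0+4·144·8=5760 → min 2368.
Length 4: M1..M4: k=1: 0+2368+109·4·8=5856; k=2: 872+2304+109·2·8=4920; k=3: 32264+0+109·144·8=157832 → min 4920.
Optimal parenthesization: ((M1 × M2) × (M3 × M4)) with cost 4920.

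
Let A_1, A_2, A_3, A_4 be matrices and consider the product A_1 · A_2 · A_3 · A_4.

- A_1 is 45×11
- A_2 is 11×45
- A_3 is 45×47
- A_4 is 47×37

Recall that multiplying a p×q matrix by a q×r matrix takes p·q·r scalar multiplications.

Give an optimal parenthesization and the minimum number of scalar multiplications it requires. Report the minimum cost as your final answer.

60709

Adjacent pairs: A_1A_2 = 45·11·45 = 22275; A_2A_3 = 11·45·47 = 23265; A_3A_4 = 45·47·37 = 78255.
Length 3: A_1..A_3: k=1: 0+23265+45·11·47=46530; k=2: 22275+0+45·45·47=117450 → min 46530 | A_2..A_4: k=2: 0+78255+11·45·37=96570; k=3: 23265+0+11·47·37=42394 → min 42394.
Length 4: A_1..A_4: k=1: 0+42394+45·11·37=60709; k=2: 22275+78255+45·45·37=175455; k=3: 46530+0+45·47·37=124785 → min 60709.
Optimal parenthesization: (A_1 · ((A_2 · A_3) · A_4)) with cost 60709.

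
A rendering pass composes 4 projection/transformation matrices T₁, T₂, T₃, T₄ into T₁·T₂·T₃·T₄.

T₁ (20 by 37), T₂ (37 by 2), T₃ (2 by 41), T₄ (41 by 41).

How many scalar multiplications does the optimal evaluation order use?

Adjacent pairs: T₁T₂ = 20·37·2 = 1480; T₂T₃ = 37·2·41 = 3034; T₃T₄ = 2·41·41 = 3362.
Length 3: T₁..T₃: k=1: 0+3034+20·37·41=33374; k=2: 1480+0+20·2·41=3120 → min 3120 | T₂..T₄: k=2: 0+3362+37·2·41=6396; k=3: 3034+0+37·41·41=65231 → min 6396.
Length 4: T₁..T₄: k=1: 0+6396+20·37·41=36736; k=2: 1480+3362+20·2·41=6482; k=3: 3120+0+20·41·41=36740 → min 6482.
Optimal order: ((T₁·T₂)·(T₃·T₄)) with cost 6482.

6482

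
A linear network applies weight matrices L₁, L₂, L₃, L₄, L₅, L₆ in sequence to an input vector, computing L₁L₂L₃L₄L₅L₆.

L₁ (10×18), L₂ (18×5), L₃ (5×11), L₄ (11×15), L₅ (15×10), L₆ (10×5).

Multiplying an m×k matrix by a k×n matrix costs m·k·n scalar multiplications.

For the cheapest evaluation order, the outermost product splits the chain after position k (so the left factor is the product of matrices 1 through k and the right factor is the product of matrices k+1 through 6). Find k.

Adjacent pairs: L₁L₂ = 10·18·5 = 900; L₂L₃ = 18·5·11 = 990; L₃L₄ = 5·11·15 = 825; L₄L₅ = 11·15·10 = 1650; L₅L₆ = 15·10·5 = 750.
Length 3: L₁..L₃: k=1: 0+990+10·18·11=2970; k=2: 900+0+10·5·11=1450 → min 1450 | L₂..L₄: k=2: 0+825+18·5·15=2175; k=3: 990+0+18·11·15=3960 → min 2175 | L₃..L₅: k=3: 0+1650+5·11·10=2200; k=4: 825+0+5·15·10=1575 → min 1575 | L₄..L₆: k=4: 0+750+11·15·5=1575; k=5: 1650+0+11·10·5=2200 → min 1575.
Length 4: L₁..L₄: k=1: 0+2175+10·18·15=4875; k=2: 900+825+10·5·15=2475; k=3: 1450+0+10·11·15=3100 → min 2475 | L₂..L₅: k=2: 0+1575+18·5·10=2475; k=3: 990+1650+18·11·10=4620; k=4: 2175+0+18·15·10=4875 → min 2475 | L₃..L₆: k=3: 0+1575+5·11·5=1850; k=4: 825+750+5·15·5=1950; k=5: 1575+0+5·10·5=1825 → min 1825.
Length 5: L₁..L₅: k=1: 0+2475+10·18·10=4275; k=2: 900+1575+10·5·10=2975; k=3: 1450+1650+10·11·10=4200; k=4: 2475+0+10·15·10=3975 → min 2975 | L₂..L₆: k=2: 0+1825+18·5·5=2275; k=3: 990+1575+18·11·5=3555; k=4: 2175+750+18·15·5=4275; k=5: 2475+0+18·10·5=3375 → min 2275.
Top-level splits: k=1: (L₁..L₁)·(L₂..L₆) → 0+2275+10·18·5 = 3175; k=2: (L₁..L₂)·(L₃..L₆) → 900+1825+10·5·5 = 2975; k=3: (L₁..L₃)·(L₄..L₆) → 1450+1575+10·11·5 = 3575; k=4: (L₁..L₄)·(L₅..L₆) → 2475+750+10·15·5 = 3975; k=5: (L₁..L₅)·(L₆..L₆) → 2975+0+10·10·5 = 3475.
Best split is after L₂, i.e. k = 2.

2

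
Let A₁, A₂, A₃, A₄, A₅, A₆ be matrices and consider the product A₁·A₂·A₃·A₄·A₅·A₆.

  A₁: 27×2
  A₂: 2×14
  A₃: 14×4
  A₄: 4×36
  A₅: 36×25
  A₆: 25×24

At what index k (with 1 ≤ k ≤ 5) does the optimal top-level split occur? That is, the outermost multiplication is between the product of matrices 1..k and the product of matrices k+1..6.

1

Adjacent pairs: A₁A₂ = 27·2·14 = 756; A₂A₃ = 2·14·4 = 112; A₃A₄ = 14·4·36 = 2016; A₄A₅ = 4·36·25 = 3600; A₅A₆ = 36·25·24 = 21600.
Length 3: A₁..A₃: k=1: 0+112+27·2·4=328; k=2: 756+0+27·14·4=2268 → min 328 | A₂..A₄: k=2: 0+2016+2·14·36=3024; k=3: 112+0+2·4·36=400 → min 400 | A₃..A₅: k=3: 0+3600+14·4·25=5000; k=4: 2016+0+14·36·25=14616 → min 5000 | A₄..A₆: k=4: 0+21600+4·36·24=25056; k=5: 3600+0+4·25·24=6000 → min 6000.
Length 4: A₁..A₄: k=1: 0+400+27·2·36=2344; k=2: 756+2016+27·14·36=16380; k=3: 328+0+27·4·36=4216 → min 2344 | A₂..A₅: k=2: 0+5000+2·14·25=5700; k=3: 112+3600+2·4·25=3912; k=4: 400+0+2·36·25=2200 → min 2200 | A₃..A₆: k=3: 0+6000+14·4·24=7344; k=4: 2016+21600+14·36·24=35712; k=5: 5000+0+14·25·24=13400 → min 7344.
Length 5: A₁..A₅: k=1: 0+2200+27·2·25=3550; k=2: 756+5000+27·14·25=15206; k=3: 328+3600+27·4·25=6628; k=4: 2344+0+27·36·25=26644 → min 3550 | A₂..A₆: k=2: 0+7344+2·14·24=8016; k=3: 112+6000+2·4·24=6304; k=4: 400+21600+2·36·24=23728; k=5: 2200+0+2·25·24=3400 → min 3400.
Top-level splits: k=1: (A₁..A₁)·(A₂..A₆) → 0+3400+27·2·24 = 4696; k=2: (A₁..A₂)·(A₃..A₆) → 756+7344+27·14·24 = 17172; k=3: (A₁..A₃)·(A₄..A₆) → 328+6000+27·4·24 = 8920; k=4: (A₁..A₄)·(A₅..A₆) → 2344+21600+27·36·24 = 47272; k=5: (A₁..A₅)·(A₆..A₆) → 3550+0+27·25·24 = 19750.
Best split is after A₁, i.e. k = 1.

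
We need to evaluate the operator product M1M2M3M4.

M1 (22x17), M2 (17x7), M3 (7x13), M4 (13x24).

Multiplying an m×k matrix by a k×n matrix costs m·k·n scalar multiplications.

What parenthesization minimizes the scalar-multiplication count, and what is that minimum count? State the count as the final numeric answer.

Adjacent pairs: M1M2 = 22·17·7 = 2618; M2M3 = 17·7·13 = 1547; M3M4 = 7·13·24 = 2184.
Length 3: M1..M3: k=1: 0+1547+22·17·13=6409; k=2: 2618+0+22·7·13=4620 → min 4620 | M2..M4: k=2: 0+2184+17·7·24=5040; k=3: 1547+0+17·13·24=6851 → min 5040.
Length 4: M1..M4: k=1: 0+5040+22·17·24=14016; k=2: 2618+2184+22·7·24=8498; k=3: 4620+0+22·13·24=11484 → min 8498.
Optimal parenthesization: ((M1M2)(M3M4)) with cost 8498.

8498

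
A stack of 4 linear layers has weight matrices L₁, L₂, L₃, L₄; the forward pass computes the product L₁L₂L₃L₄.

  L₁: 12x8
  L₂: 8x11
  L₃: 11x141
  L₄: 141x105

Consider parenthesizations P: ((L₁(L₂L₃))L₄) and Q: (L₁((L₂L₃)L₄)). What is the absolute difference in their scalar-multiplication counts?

Order P = ((L₁(L₂L₃))L₄): (L₂L₃): 8×11 by 11×141 → 8×141, cost 8·11·141 = 12408; (L₁(L₂L₃)): 12×8 by 8×141 → 12×141, cost 12·8·141 = 13536; cumulative 25944; ((L₁(L₂L₃))L₄): 12×141 by 141×105 → 12×105, cost 12·141·105 = 177660; cumulative 203604. Total 203604.
Order Q = (L₁((L₂L₃)L₄)): (L₂L₃): 8×11 by 11×141 → 8×141, cost 8·11·141 = 12408; ((L₂L₃)L₄): 8×141 by 141×105 → 8×105, cost 8·141·105 = 118440; cumulative 130848; (L₁((L₂L₃)L₄)): 12×8 by 8×105 → 12×105, cost 12·8·105 = 10080; cumulative 140928. Total 140928.
Difference: |203604 − 140928| = 62676.

62676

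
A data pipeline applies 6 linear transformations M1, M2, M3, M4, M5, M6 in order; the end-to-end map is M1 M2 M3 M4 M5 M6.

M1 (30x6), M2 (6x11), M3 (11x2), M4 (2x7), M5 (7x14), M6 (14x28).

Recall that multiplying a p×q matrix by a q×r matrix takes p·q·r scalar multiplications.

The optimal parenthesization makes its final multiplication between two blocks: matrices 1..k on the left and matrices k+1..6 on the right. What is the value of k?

Adjacent pairs: M1M2 = 30·6·11 = 1980; M2M3 = 6·11·2 = 132; M3M4 = 11·2·7 = 154; M4M5 = 2·7·14 = 196; M5M6 = 7·14·28 = 2744.
Length 3: M1..M3: k=1: 0+132+30·6·2=492; k=2: 1980+0+30·11·2=2640 → min 492 | M2..M4: k=2: 0+154+6·11·7=616; k=3: 132+0+6·2·7=216 → min 216 | M3..M5: k=3: 0+196+11·2·14=504; k=4: 154+0+11·7·14=1232 → min 504 | M4..M6: k=4: 0+2744+2·7·28=3136; k=5: 196+0+2·14·28=980 → min 980.
Length 4: M1..M4: k=1: 0+216+30·6·7=1476; k=2: 1980+154+30·11·7=4444; k=3: 492+0+30·2·7=912 → min 912 | M2..M5: k=2: 0+504+6·11·14=1428; k=3: 132+196+6·2·14=496; k=4: 216+0+6·7·14=804 → min 496 | M3..M6: k=3: 0+980+11·2·28=1596; k=4: 154+2744+11·7·28=5054; k=5: 504+0+11·14·28=4816 → min 1596.
Length 5: M1..M5: k=1: 0+496+30·6·14=3016; k=2: 1980+504+30·11·14=7104; k=3: 492+196+30·2·14=1528; k=4: 912+0+30·7·14=3852 → min 1528 | M2..M6: k=2: 0+1596+6·11·28=3444; k=3: 132+980+6·2·28=1448; k=4: 216+2744+6·7·28=4136; k=5: 496+0+6·14·28=2848 → min 1448.
Top-level splits: k=1: (M1..M1)·(M2..M6) → 0+1448+30·6·28 = 6488; k=2: (M1..M2)·(M3..M6) → 1980+1596+30·11·28 = 12816; k=3: (M1..M3)·(M4..M6) → 492+980+30·2·28 = 3152; k=4: (M1..M4)·(M5..M6) → 912+2744+30·7·28 = 9536; k=5: (M1..M5)·(M6..M6) → 1528+0+30·14·28 = 13288.
Best split is after M3, i.e. k = 3.

3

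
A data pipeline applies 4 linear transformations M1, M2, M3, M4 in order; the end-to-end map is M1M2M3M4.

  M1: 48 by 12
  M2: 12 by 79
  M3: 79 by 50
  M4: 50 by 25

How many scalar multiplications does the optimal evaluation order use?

Adjacent pairs: M1M2 = 48·12·79 = 45504; M2M3 = 12·79·50 = 47400; M3M4 = 79·50·25 = 98750.
Length 3: M1..M3: k=1: 0+47400+48·12·50=76200; k=2: 45504+0+48·79·50=235104 → min 76200 | M2..M4: k=2: 0+98750+12·79·25=122450; k=3: 47400+0+12·50·25=62400 → min 62400.
Length 4: M1..M4: k=1: 0+62400+48·12·25=76800; k=2: 45504+98750+48·79·25=239054; k=3: 76200+0+48·50·25=136200 → min 76800.
Optimal order: (M1((M2M3)M4)) with cost 76800.

76800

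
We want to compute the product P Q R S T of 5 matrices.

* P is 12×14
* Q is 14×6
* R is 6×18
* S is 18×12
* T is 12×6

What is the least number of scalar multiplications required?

Adjacent pairs: PQ = 12·14·6 = 1008; QR = 14·6·18 = 1512; RS = 6·18·12 = 1296; ST = 18·12·6 = 1296.
Length 3: P..R: k=1: 0+1512+12·14·18=4536; k=2: 1008+0+12·6·18=2304 → min 2304 | Q..S: k=2: 0+1296+14·6·12=2304; k=3: 1512+0+14·18·12=4536 → min 2304 | R..T: k=3: 0+1296+6·18·6=1944; k=4: 1296+0+6·12·6=1728 → min 1728.
Length 4: P..S: k=1: 0+2304+12·14·12=4320; k=2: 1008+1296+12·6·12=3168; k=3: 2304+0+12·18·12=4896 → min 3168 | Q..T: k=2: 0+1728+14·6·6=2232; k=3: 1512+1296+14·18·6=4320; k=4: 2304+0+14·12·6=3312 → min 2232.
Length 5: P..T: k=1: 0+2232+12·14·6=3240; k=2: 1008+1728+12·6·6=3168; k=3: 2304+1296+12·18·6=4896; k=4: 3168+0+12·12·6=4032 → min 3168.
Optimal order: ((P Q) ((R S) T)) with cost 3168.

3168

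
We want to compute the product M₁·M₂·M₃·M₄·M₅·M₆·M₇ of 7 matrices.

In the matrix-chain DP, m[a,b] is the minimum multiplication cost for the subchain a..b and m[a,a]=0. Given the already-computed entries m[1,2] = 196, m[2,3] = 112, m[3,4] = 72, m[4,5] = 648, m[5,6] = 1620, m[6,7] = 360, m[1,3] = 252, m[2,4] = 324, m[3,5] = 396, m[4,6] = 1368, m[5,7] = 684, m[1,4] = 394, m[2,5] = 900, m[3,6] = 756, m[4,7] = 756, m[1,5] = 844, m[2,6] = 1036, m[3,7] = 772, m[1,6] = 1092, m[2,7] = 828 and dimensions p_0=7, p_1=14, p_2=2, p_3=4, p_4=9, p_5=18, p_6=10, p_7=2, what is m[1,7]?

996

m[1,7] = min over k∈[1,6] of m[1,k]+m[k+1,7]+p_{0}·p_k·p_{7}.
k=1: 0 + 828 + 7·14·2 = 1024; k=2: 196 + 772 + 7·2·2 = 996; k=3: 252 + 756 + 7·4·2 = 1064; k=4: 394 + 684 + 7·9·2 = 1204; k=5: 844 + 360 + 7·18·2 = 1456; k=6: 1092 + 0 + 7·10·2 = 1232.
Minimum: 996 at k=2.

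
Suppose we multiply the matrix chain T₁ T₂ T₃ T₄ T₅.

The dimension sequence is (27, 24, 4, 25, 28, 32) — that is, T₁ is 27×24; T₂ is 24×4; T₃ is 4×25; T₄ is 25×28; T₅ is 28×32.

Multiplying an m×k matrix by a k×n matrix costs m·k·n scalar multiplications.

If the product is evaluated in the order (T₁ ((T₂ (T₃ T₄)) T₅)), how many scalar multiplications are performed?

(T₃ T₄): 4×25 by 25×28 → 4×28, cost 4·25·28 = 2800
(T₂ (T₃ T₄)): 24×4 by 4×28 → 24×28, cost 24·4·28 = 2688; cumulative 5488
((T₂ (T₃ T₄)) T₅): 24×28 by 28×32 → 24×32, cost 24·28·32 = 21504; cumulative 26992
(T₁ ((T₂ (T₃ T₄)) T₅)): 27×24 by 24×32 → 27×32, cost 27·24·32 = 20736; cumulative 47728
Total: 47728 scalar multiplications.

47728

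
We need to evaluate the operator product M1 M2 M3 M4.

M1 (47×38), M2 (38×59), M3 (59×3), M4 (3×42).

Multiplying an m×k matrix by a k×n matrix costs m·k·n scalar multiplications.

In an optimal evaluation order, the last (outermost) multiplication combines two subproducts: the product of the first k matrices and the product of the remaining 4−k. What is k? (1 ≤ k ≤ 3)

Adjacent pairs: M1M2 = 47·38·59 = 105374; M2M3 = 38·59·3 = 6726; M3M4 = 59·3·42 = 7434.
Length 3: M1..M3: k=1: 0+6726+47·38·3=12084; k=2: 105374+0+47·59·3=113693 → min 12084 | M2..M4: k=2: 0+7434+38·59·42=101598; k=3: 6726+0+38·3·42=11514 → min 11514.
Top-level splits: k=1: (M1..M1)·(M2..M4) → 0+11514+47·38·42 = 86526; k=2: (M1..M2)·(M3..M4) → 105374+7434+47·59·42 = 229274; k=3: (M1..M3)·(M4..M4) → 12084+0+47·3·42 = 18006.
Best split is after M3, i.e. k = 3.

3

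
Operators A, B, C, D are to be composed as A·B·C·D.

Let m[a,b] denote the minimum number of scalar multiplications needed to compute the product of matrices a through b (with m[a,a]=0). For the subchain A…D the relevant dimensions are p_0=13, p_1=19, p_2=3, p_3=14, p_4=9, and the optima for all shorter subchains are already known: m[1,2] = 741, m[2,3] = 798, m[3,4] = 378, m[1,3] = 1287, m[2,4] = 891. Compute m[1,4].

1470

m[1,4] = min over k∈[1,3] of m[1,k]+m[k+1,4]+p_{0}·p_k·p_{4}.
k=1: 0 + 891 + 13·19·9 = 3114; k=2: 741 + 378 + 13·3·9 = 1470; k=3: 1287 + 0 + 13·14·9 = 2925.
Minimum: 1470 at k=2.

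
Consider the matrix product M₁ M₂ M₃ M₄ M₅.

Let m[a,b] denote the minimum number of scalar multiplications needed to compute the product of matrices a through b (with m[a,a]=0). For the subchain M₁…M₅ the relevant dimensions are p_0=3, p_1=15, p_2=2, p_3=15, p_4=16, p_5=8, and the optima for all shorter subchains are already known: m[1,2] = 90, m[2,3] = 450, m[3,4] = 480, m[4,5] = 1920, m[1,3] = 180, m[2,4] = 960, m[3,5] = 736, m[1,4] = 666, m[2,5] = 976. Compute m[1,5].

m[1,5] = min over k∈[1,4] of m[1,k]+m[k+1,5]+p_{0}·p_k·p_{5}.
k=1: 0 + 976 + 3·15·8 = 1336; k=2: 90 + 736 + 3·2·8 = 874; k=3: 180 + 1920 + 3·15·8 = 2460; k=4: 666 + 0 + 3·16·8 = 1050.
Minimum: 874 at k=2.

874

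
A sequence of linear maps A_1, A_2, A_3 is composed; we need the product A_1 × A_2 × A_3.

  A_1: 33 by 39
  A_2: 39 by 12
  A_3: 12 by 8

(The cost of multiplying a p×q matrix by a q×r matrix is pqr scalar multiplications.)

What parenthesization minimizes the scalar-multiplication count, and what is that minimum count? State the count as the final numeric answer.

(A_1 × (A_2 × A_3)): cost 14040.
((A_1 × A_2) × A_3): cost 18612.
Optimal: (A_1 × (A_2 × A_3)) with cost 14040.

14040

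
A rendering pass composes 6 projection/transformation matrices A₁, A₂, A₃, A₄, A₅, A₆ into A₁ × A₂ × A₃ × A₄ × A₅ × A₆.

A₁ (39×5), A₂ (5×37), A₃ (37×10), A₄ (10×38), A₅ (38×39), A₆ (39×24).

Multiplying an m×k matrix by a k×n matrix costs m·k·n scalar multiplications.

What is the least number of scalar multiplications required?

20520

Adjacent pairs: A₁A₂ = 39·5·37 = 7215; A₂A₃ = 5·37·10 = 1850; A₃A₄ = 37·10·38 = 14060; A₄A₅ = 10·38·39 = 14820; A₅A₆ = 38·39·24 = 35568.
Length 3: A₁..A₃: k=1: 0+1850+39·5·10=3800; k=2: 7215+0+39·37·10=21645 → min 3800 | A₂..A₄: k=2: 0+14060+5·37·38=21090; k=3: 1850+0+5·10·38=3750 → min 3750 | A₃..A₅: k=3: 0+14820+37·10·39=29250; k=4: 14060+0+37·38·39=68894 → min 29250 | A₄..A₆: k=4: 0+35568+10·38·24=44688; k=5: 14820+0+10·39·24=24180 → min 24180.
Length 4: A₁..A₄: k=1: 0+3750+39·5·38=11160; k=2: 7215+14060+39·37·38=76109; k=3: 3800+0+39·10·38=18620 → min 11160 | A₂..A₅: k=2: 0+29250+5·37·39=36465; k=3: 1850+14820+5·10·39=18620; k=4: 3750+0+5·38·39=11160 → min 11160 | A₃..A₆: k=3: 0+24180+37·10·24=33060; k=4: 14060+35568+37·38·24=83372; k=5: 29250+0+37·39·24=63882 → min 33060.
Length 5: A₁..A₅: k=1: 0+11160+39·5·39=18765; k=2: 7215+29250+39·37·39=92742; k=3: 3800+14820+39·10·39=33830; k=4: 11160+0+39·38·39=68958 → min 18765 | A₂..A₆: k=2: 0+33060+5·37·24=37500; k=3: 1850+24180+5·10·24=27230; k=4: 3750+35568+5·38·24=43878; k=5: 11160+0+5·39·24=15840 → min 15840.
Length 6: A₁..A₆: k=1: 0+15840+39·5·24=20520; k=2: 7215+33060+39·37·24=74907; k=3: 3800+24180+39·10·24=37340; k=4: 11160+35568+39·38·24=82296; k=5: 18765+0+39·39·24=55269 → min 20520.
Optimal order: (A₁ × ((((A₂ × A₃) × A₄) × A₅) × A₆)) with cost 20520.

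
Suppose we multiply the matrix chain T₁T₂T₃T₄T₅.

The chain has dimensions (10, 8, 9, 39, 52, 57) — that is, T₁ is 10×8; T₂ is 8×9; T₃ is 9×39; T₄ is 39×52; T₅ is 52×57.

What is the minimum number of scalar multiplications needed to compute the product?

47304

Adjacent pairs: T₁T₂ = 10·8·9 = 720; T₂T₃ = 8·9·39 = 2808; T₃T₄ = 9·39·52 = 18252; T₄T₅ = 39·52·57 = 115596.
Length 3: T₁..T₃: k=1: 0+2808+10·8·39=5928; k=2: 720+0+10·9·39=4230 → min 4230 | T₂..T₄: k=2: 0+18252+8·9·52=21996; k=3: 2808+0+8·39·52=19032 → min 19032 | T₃..T₅: k=3: 0+115596+9·39·57=135603; k=4: 18252+0+9·52·57=44928 → min 44928.
Length 4: T₁..T₄: k=1: 0+19032+10·8·52=23192; k=2: 720+18252+10·9·52=23652; k=3: 4230+0+10·39·52=24510 → min 23192 | T₂..T₅: k=2: 0+44928+8·9·57=49032; k=3: 2808+115596+8·39·57=136188; k=4: 19032+0+8·52·57=42744 → min 42744.
Length 5: T₁..T₅: k=1: 0+42744+10·8·57=47304; k=2: 720+44928+10·9·57=50778; k=3: 4230+115596+10·39·57=142056; k=4: 23192+0+10·52·57=52832 → min 47304.
Optimal order: (T₁(((T₂T₃)T₄)T₅)) with cost 47304.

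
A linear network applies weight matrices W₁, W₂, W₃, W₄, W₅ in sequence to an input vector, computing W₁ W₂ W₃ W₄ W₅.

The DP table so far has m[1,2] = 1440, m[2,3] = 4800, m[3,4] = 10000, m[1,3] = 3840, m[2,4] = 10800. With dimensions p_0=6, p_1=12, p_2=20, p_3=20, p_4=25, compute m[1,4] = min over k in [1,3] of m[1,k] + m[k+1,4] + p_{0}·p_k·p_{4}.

6840

m[1,4] = min over k∈[1,3] of m[1,k]+m[k+1,4]+p_{0}·p_k·p_{4}.
k=1: 0 + 10800 + 6·12·25 = 12600; k=2: 1440 + 10000 + 6·20·25 = 14440; k=3: 3840 + 0 + 6·20·25 = 6840.
Minimum: 6840 at k=3.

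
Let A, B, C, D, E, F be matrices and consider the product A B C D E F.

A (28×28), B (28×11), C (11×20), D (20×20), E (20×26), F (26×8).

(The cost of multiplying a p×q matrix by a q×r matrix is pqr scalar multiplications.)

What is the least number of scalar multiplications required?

Adjacent pairs: AB = 28·28·11 = 8624; BC = 28·11·20 = 6160; CD = 11·20·20 = 4400; DE = 20·20·26 = 10400; EF = 20·26·8 = 4160.
Length 3: A..C: k=1: 0+6160+28·28·20=21840; k=2: 8624+0+28·11·20=14784 → min 14784 | B..D: k=2: 0+4400+28·11·20=10560; k=3: 6160+0+28·20·20=17360 → min 10560 | C..E: k=3: 0+10400+11·20·26=16120; k=4: 4400+0+11·20·26=10120 → min 10120 | D..F: k=4: 0+4160+20·20·8=7360; k=5: 10400+0+20·26·8=14560 → min 7360.
Length 4: A..D: k=1: 0+10560+28·28·20=26240; k=2: 8624+4400+28·11·20=19184; k=3: 14784+0+28·20·20=25984 → min 19184 | B..E: k=2: 0+10120+28·11·26=18128; k=3: 6160+10400+28·20·26=31120; k=4: 10560+0+28·20·26=25120 → min 18128 | C..F: k=3: 0+7360+11·20·8=9120; k=4: 4400+4160+11·20·8=10320; k=5: 10120+0+11·26·8=12408 → min 9120.
Length 5: A..E: k=1: 0+18128+28·28·26=38512; k=2: 8624+10120+28·11·26=26752; k=3: 14784+10400+28·20·26=39744; k=4: 19184+0+28·20·26=33744 → min 26752 | B..F: k=2: 0+9120+28·11·8=11584; k=3: 6160+7360+28·20·8=18000; k=4: 10560+4160+28·20·8=19200; k=5: 18128+0+28·26·8=23952 → min 11584.
Length 6: A..F: k=1: 0+11584+28·28·8=17856; k=2: 8624+9120+28·11·8=20208; k=3: 14784+7360+28·20·8=26624; k=4: 19184+4160+28·20·8=27824; k=5: 26752+0+28·26·8=32576 → min 17856.
Optimal order: (A (B (C (D (E F))))) with cost 17856.

17856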